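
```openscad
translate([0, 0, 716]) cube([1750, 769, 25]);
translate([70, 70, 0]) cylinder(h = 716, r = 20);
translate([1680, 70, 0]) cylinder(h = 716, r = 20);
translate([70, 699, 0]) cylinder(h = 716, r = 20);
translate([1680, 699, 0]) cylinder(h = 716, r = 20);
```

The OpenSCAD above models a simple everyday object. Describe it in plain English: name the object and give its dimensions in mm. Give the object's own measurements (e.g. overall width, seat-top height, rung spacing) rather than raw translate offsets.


A table: top 1750 mm (x) × 769 mm (y), 25 mm thick, upper face at z = 741 mm, on four round legs of 40 mm diameter, each leg's bounding box inset 50 mm from the nearest pair of top edges from z = 0 to the bottom of the top.


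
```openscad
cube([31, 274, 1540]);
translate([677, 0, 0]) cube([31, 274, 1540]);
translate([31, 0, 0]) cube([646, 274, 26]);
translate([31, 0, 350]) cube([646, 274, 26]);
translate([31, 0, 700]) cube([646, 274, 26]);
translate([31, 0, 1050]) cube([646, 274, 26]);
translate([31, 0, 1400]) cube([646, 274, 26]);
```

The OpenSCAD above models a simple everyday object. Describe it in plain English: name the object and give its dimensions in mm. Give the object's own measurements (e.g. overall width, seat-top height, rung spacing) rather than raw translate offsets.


An open bookshelf. Two side panels, each 31 mm thick, 274 mm deep and 1540 mm tall, stand 708 mm apart (outside-to-outside). Between them sit 5 shelves, each 26 mm thick and 274 mm deep, spanning the full gap between the sides. The bottom shelf rests on the floor (its underside at z = 0) and the clear gap between one shelf's top and the next shelf's underside is 324 mm.


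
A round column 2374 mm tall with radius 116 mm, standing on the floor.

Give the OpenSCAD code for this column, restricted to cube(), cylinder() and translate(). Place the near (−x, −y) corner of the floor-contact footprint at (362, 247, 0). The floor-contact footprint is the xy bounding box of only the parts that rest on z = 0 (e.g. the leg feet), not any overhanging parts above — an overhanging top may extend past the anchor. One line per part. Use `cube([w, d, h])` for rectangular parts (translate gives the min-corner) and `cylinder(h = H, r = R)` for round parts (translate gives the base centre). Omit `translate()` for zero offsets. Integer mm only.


translate([478, 363, 0]) cylinder(h = 2374, r = 116);


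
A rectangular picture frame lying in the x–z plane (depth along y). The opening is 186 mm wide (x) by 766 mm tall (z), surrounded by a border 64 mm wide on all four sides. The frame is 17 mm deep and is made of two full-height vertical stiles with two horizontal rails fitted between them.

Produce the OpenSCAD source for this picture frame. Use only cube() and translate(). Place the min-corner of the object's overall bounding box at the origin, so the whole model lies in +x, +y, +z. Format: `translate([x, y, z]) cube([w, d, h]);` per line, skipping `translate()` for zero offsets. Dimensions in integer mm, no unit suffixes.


cube([64, 17, 894]);
translate([250, 0, 0]) cube([64, 17, 894]);
translate([64, 0, 0]) cube([186, 17, 64]);
translate([64, 0, 830]) cube([186, 17, 64]);


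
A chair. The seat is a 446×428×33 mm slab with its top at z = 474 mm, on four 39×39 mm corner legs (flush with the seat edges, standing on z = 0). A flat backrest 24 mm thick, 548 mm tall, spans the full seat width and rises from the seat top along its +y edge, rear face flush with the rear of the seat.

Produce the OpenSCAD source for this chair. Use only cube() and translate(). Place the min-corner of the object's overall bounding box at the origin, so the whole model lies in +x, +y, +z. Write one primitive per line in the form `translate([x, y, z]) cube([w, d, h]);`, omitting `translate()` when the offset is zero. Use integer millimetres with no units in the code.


// leg_h = 474 - 33 = 441
translate([0, 0, 441]) cube([446, 428, 33]);
cube([39, 39, 441]);
translate([407, 0, 0]) cube([39, 39, 441]);
translate([0, 389, 0]) cube([39, 39, 441]);
translate([407, 389, 0]) cube([39, 39, 441]);
translate([0, 404, 474]) cube([446, 24, 548]);


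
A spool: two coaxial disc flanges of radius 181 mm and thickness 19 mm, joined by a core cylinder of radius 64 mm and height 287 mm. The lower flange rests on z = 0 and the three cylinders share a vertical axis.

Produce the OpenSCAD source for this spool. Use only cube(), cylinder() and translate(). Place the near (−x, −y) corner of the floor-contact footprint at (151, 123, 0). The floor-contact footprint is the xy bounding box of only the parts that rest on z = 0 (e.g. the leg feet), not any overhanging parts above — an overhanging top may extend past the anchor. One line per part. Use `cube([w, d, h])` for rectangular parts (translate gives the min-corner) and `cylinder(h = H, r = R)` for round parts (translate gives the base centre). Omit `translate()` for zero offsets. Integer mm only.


translate([332, 304, 0]) cylinder(h = 19, r = 181);
translate([332, 304, 19]) cylinder(h = 287, r = 64);
translate([332, 304, 306]) cylinder(h = 19, r = 181);


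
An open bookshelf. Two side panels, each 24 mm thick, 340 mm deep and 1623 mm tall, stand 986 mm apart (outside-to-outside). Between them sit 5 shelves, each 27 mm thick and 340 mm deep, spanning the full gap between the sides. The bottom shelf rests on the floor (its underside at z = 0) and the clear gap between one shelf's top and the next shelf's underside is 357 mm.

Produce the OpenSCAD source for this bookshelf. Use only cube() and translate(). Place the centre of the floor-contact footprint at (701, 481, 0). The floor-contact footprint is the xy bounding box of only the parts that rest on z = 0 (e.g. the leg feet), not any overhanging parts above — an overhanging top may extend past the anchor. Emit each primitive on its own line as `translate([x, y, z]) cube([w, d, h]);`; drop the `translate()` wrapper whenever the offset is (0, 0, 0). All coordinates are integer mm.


translate([208, 311, 0]) cube([24, 340, 1623]);
translate([1170, 311, 0]) cube([24, 340, 1623]);
translate([232, 311, 0]) cube([938, 340, 27]);
translate([232, 311, 384]) cube([938, 340, 27]);
translate([232, 311, 768]) cube([938, 340, 27]);
translate([232, 311, 1152]) cube([938, 340, 27]);
translate([232, 311, 1536]) cube([938, 340, 27]);


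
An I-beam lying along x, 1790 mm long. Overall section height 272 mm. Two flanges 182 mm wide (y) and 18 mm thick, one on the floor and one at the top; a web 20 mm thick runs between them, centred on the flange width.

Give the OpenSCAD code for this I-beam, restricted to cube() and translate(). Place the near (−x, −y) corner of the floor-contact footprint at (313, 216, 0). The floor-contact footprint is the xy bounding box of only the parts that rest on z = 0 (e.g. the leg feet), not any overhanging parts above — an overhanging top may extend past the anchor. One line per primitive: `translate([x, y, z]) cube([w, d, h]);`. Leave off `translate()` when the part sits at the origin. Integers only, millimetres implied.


translate([313, 216, 0]) cube([1790, 182, 18]);
translate([313, 297, 18]) cube([1790, 20, 236]);
translate([313, 216, 254]) cube([1790, 182, 18]);


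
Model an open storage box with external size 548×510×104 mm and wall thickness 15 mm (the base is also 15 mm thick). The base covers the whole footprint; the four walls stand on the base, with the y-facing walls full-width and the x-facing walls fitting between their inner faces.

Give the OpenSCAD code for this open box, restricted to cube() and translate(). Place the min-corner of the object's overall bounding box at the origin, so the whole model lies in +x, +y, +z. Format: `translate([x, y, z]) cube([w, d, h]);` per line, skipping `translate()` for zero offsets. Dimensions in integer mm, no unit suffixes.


cube([548, 510, 15]);
translate([0, 0, 15]) cube([548, 15, 89]);
translate([0, 495, 15]) cube([548, 15, 89]);
translate([0, 15, 15]) cube([15, 480, 89]);
translate([533, 15, 15]) cube([15, 480, 89]);


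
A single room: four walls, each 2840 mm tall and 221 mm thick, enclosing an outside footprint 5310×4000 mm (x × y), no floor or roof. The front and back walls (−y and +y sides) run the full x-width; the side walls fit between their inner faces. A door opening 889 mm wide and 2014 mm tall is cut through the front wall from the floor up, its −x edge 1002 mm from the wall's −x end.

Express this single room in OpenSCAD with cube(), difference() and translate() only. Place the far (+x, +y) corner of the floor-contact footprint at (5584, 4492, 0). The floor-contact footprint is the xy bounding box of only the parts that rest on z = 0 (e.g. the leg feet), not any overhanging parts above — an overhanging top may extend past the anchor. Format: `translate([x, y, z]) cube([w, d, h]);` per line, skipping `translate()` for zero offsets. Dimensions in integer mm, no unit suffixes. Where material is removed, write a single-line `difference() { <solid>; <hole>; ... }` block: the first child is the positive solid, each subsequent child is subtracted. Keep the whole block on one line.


difference() { translate([274, 492, 0]) cube([5310, 221, 2840]); translate([1276, 492, 0]) cube([889, 221, 2014]); }
translate([274, 4271, 0]) cube([5310, 221, 2840]);
translate([274, 713, 0]) cube([221, 3558, 2840]);
translate([5363, 713, 0]) cube([221, 3558, 2840]);


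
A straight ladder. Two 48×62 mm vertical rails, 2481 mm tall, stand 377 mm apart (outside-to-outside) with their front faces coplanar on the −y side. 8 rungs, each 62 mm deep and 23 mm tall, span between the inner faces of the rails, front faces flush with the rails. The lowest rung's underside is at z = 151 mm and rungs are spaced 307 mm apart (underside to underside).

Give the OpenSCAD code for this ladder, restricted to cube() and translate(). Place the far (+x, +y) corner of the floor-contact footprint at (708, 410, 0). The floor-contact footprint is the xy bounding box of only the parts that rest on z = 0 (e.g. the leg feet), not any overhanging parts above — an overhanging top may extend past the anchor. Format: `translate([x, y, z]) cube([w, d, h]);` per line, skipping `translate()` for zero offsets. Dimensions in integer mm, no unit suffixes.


translate([331, 348, 0]) cube([48, 62, 2481]);
translate([660, 348, 0]) cube([48, 62, 2481]);
translate([379, 348, 151]) cube([281, 62, 23]);
translate([379, 348, 458]) cube([281, 62, 23]);
translate([379, 348, 765]) cube([281, 62, 23]);
translate([379, 348, 1072]) cube([281, 62, 23]);
translate([379, 348, 1379]) cube([281, 62, 23]);
translate([379, 348, 1686]) cube([281, 62, 23]);
translate([379, 348, 1993]) cube([281, 62, 23]);
translate([379, 348, 2300]) cube([281, 62, 23]);


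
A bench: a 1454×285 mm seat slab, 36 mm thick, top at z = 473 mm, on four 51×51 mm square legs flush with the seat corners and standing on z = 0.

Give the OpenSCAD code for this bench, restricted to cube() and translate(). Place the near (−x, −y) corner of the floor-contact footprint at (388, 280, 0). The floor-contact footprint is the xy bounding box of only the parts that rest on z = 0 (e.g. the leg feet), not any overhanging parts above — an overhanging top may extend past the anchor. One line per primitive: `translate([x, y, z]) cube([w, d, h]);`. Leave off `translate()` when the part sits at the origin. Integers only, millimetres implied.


// leg_h = 473 − 36 = 437
translate([388, 280, 437]) cube([1454, 285, 36]);
translate([388, 280, 0]) cube([51, 51, 437]);
translate([388, 514, 0]) cube([51, 51, 437]);
translate([1791, 280, 0]) cube([51, 51, 437]);
translate([1791, 514, 0]) cube([51, 51, 437]);


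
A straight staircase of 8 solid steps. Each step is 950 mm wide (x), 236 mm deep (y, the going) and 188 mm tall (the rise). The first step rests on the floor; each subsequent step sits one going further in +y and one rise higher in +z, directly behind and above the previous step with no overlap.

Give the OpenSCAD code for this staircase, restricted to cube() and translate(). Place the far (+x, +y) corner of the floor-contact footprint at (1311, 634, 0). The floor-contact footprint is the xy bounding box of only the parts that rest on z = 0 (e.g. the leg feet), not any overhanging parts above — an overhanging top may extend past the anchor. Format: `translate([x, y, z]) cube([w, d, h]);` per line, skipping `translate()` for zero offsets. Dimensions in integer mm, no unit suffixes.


translate([361, 398, 0]) cube([950, 236, 188]);
translate([361, 634, 188]) cube([950, 236, 188]);
translate([361, 870, 376]) cube([950, 236, 188]);
translate([361, 1106, 564]) cube([950, 236, 188]);
translate([361, 1342, 752]) cube([950, 236, 188]);
translate([361, 1578, 940]) cube([950, 236, 188]);
translate([361, 1814, 1128]) cube([950, 236, 188]);
translate([361, 2050, 1316]) cube([950, 236, 188]);


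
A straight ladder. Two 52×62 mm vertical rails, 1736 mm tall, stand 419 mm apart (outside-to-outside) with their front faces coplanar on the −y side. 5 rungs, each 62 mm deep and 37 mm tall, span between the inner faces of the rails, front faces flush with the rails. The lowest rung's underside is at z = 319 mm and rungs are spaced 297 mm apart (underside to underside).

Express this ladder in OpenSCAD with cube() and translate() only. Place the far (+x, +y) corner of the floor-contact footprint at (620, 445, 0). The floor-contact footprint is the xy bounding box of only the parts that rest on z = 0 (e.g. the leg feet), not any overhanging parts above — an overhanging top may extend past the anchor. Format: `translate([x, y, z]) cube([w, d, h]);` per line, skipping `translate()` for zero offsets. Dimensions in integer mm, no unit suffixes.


translate([201, 383, 0]) cube([52, 62, 1736]);
translate([568, 383, 0]) cube([52, 62, 1736]);
translate([253, 383, 319]) cube([315, 62, 37]);
translate([253, 383, 616]) cube([315, 62, 37]);
translate([253, 383, 913]) cube([315, 62, 37]);
translate([253, 383, 1210]) cube([315, 62, 37]);
translate([253, 383, 1507]) cube([315, 62, 37]);


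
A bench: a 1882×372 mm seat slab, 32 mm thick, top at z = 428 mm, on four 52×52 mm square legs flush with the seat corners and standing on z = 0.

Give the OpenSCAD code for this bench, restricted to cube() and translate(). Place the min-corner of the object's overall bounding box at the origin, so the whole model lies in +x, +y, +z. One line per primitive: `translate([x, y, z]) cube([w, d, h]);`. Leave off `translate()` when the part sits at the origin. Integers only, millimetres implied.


// leg_h = 428 − 32 = 396
translate([0, 0, 396]) cube([1882, 372, 32]);
cube([52, 52, 396]);
translate([0, 320, 0]) cube([52, 52, 396]);
translate([1830, 0, 0]) cube([52, 52, 396]);
translate([1830, 320, 0]) cube([52, 52, 396]);


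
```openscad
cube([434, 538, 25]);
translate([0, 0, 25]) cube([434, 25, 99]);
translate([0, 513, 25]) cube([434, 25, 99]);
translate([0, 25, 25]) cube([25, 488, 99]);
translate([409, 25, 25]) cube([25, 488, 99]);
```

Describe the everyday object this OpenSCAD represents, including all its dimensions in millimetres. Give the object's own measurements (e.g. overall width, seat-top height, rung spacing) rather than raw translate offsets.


An open-topped rectangular box: outside dimensions 434×538×124 mm, with a uniform wall and base thickness of 25 mm. The base is a full 434×538 slab on the floor; four walls sit on top of the base. The front and back walls (the −y and +y sides) span the full width; the two side walls fit between them.


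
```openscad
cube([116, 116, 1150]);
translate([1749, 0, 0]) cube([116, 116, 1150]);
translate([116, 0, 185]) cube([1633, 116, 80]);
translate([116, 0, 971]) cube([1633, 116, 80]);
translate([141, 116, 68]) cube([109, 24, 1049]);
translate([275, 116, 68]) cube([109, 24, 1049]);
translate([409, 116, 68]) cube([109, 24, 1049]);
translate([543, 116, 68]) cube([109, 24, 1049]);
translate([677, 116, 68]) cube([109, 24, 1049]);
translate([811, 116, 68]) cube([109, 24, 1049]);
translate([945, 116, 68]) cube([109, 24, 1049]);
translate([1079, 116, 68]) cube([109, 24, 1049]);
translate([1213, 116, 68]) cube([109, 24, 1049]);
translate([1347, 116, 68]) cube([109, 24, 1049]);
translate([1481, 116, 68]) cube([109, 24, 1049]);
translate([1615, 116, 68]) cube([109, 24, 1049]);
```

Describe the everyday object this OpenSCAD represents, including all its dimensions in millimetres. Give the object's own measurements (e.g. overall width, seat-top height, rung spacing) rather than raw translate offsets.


A fence section. Two 116×116 mm posts, 1150 mm tall, stand on the floor with a clear span of 1633 mm between their inner faces. Two horizontal rails of 116×80 mm section span the gap between the posts with their undersides at z = 185 mm and z = 971 mm, flush with the posts' −y face. 12 pickets, each 109 mm wide, 24 mm thick and 1049 mm tall, are fixed to the +y face of the rails with their bottoms at z = 68 mm, spaced across the span with a 25 mm gap after the −x post and between neighbouring pickets and before the +x post.


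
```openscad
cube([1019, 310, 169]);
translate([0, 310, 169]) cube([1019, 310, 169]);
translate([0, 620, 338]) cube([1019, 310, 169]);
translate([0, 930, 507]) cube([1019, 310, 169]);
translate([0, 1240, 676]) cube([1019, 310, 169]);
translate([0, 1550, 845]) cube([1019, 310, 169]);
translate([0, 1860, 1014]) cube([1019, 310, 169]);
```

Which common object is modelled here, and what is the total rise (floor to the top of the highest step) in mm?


A staircase. The total rise is 1183 mm.

7 identical blocks, each offset up and back from the previous — a staircase. Each step is 169 mm tall and there are 7 of them, so the total rise is 7 × 169 = 1183 mm.


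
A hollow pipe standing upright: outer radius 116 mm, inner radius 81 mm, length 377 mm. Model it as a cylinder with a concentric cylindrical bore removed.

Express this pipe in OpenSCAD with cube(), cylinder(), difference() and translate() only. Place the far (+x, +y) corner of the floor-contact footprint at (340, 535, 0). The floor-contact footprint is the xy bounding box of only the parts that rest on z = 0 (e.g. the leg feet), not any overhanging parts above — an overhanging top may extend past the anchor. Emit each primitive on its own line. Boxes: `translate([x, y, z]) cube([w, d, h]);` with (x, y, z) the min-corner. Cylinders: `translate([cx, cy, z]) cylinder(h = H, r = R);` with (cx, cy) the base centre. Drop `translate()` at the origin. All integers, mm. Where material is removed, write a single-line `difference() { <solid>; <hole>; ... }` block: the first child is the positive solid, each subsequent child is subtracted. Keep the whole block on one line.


difference() { translate([224, 419, 0]) cylinder(h = 377, r = 116); translate([224, 419, 0]) cylinder(h = 377, r = 81); }


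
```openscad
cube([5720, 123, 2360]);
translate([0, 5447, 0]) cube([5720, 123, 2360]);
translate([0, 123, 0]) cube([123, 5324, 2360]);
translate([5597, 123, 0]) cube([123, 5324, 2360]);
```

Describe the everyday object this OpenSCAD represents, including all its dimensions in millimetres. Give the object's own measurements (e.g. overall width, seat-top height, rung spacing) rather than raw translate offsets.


The wall frame of a small rectangular building: four walls, each 2360 mm tall and 123 mm thick, enclosing a footprint 5720 mm (x) by 5570 mm (y) outside-to-outside, with no floor or roof. The front and back walls (the −y and +y sides) span the full width; the two side walls fit between them.


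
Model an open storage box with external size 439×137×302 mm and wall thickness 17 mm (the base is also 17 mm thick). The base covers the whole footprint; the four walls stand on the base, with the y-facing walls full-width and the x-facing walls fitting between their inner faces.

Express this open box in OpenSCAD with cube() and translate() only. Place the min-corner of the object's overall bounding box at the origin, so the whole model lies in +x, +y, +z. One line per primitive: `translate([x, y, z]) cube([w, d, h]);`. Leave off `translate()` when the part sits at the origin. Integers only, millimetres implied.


cube([439, 137, 17]);
translate([0, 0, 17]) cube([439, 17, 285]);
translate([0, 120, 17]) cube([439, 17, 285]);
translate([0, 17, 17]) cube([17, 103, 285]);
translate([422, 17, 17]) cube([17, 103, 285]);


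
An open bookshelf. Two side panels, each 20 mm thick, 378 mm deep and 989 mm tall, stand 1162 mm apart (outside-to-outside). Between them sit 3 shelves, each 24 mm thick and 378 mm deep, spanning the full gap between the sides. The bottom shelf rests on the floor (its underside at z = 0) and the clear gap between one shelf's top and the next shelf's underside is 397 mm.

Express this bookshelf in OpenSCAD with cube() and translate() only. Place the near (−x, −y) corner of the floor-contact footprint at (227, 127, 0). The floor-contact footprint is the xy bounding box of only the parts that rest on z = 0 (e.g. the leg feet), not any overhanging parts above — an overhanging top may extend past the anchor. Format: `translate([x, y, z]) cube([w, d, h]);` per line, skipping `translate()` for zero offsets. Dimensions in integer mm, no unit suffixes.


translate([227, 127, 0]) cube([20, 378, 989]);
translate([1369, 127, 0]) cube([20, 378, 989]);
translate([247, 127, 0]) cube([1122, 378, 24]);
translate([247, 127, 421]) cube([1122, 378, 24]);
translate([247, 127, 842]) cube([1122, 378, 24]);


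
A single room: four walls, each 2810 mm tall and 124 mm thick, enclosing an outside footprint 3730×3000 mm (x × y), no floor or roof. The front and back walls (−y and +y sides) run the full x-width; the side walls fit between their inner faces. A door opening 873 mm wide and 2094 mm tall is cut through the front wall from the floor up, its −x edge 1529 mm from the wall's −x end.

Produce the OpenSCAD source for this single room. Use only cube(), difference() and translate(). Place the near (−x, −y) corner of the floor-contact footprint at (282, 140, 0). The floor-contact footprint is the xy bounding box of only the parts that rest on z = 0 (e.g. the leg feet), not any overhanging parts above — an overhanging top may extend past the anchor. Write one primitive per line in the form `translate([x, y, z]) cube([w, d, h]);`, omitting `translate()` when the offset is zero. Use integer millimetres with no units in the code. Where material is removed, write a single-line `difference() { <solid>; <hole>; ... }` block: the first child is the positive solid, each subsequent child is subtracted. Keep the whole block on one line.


difference() { translate([282, 140, 0]) cube([3730, 124, 2810]); translate([1811, 140, 0]) cube([873, 124, 2094]); }
translate([282, 3016, 0]) cube([3730, 124, 2810]);
translate([282, 264, 0]) cube([124, 2752, 2810]);
translate([3888, 264, 0]) cube([124, 2752, 2810]);


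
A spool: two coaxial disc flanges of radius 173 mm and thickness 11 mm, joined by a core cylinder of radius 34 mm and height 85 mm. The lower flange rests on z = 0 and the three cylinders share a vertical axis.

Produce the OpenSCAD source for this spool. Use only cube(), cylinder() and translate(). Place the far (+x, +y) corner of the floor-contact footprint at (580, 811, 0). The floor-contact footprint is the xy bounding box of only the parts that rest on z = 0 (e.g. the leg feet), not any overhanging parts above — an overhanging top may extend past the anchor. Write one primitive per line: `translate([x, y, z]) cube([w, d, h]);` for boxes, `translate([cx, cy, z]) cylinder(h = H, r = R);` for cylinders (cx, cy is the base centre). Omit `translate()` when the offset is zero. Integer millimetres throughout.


translate([407, 638, 0]) cylinder(h = 11, r = 173);
translate([407, 638, 11]) cylinder(h = 85, r = 34);
translate([407, 638, 96]) cylinder(h = 11, r = 173);


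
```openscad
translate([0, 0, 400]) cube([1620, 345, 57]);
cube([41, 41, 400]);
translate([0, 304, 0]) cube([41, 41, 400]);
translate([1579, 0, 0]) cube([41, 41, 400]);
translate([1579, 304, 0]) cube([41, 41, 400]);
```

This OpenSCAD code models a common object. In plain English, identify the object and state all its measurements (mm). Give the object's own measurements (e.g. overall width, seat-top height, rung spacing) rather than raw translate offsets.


A long wooden bench with a 1620 mm (x) × 345 mm (y) seat, 57 mm thick, its top surface 457 mm above the floor. Four 41 mm square legs at the seat corners, flush with the edges, run from z = 0 to the seat underside.


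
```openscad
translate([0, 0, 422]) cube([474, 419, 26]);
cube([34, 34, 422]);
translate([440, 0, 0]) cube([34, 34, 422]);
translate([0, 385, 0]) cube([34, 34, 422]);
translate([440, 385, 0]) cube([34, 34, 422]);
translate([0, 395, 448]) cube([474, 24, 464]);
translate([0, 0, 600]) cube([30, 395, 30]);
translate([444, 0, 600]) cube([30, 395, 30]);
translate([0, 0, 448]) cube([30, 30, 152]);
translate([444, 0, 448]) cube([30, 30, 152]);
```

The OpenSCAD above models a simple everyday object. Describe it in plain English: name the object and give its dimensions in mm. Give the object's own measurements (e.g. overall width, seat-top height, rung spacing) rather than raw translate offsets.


A chair. The seat is a 474×419×26 mm slab with its top at z = 448 mm, on four 34×34 mm corner legs (flush with the seat edges, standing on z = 0). A flat backrest 24 mm thick, 464 mm tall, spans the full seat width and rises from the seat top along its +y edge, rear face flush with the rear of the seat. Two armrests of 30×30 mm section run along each side from the seat's front edge to the front of the backrest, top faces 182 mm above the seat top and outer faces flush with the seat's x-edges; a 30×30 mm post under the front of each armrest stands on the seat at the front corner.


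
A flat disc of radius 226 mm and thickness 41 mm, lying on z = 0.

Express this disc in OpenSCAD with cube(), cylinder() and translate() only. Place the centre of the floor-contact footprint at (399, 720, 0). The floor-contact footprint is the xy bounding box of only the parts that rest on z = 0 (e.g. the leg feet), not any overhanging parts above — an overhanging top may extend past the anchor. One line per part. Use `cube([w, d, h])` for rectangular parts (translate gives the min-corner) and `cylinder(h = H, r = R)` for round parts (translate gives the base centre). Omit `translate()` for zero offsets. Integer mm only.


translate([399, 720, 0]) cylinder(h = 41, r = 226);


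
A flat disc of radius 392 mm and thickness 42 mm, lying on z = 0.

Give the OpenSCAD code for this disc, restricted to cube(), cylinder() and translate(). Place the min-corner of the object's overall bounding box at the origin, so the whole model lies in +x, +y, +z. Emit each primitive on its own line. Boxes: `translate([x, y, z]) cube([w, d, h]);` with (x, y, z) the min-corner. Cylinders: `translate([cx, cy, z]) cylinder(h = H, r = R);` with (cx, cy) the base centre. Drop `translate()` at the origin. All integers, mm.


translate([392, 392, 0]) cylinder(h = 42, r = 392);


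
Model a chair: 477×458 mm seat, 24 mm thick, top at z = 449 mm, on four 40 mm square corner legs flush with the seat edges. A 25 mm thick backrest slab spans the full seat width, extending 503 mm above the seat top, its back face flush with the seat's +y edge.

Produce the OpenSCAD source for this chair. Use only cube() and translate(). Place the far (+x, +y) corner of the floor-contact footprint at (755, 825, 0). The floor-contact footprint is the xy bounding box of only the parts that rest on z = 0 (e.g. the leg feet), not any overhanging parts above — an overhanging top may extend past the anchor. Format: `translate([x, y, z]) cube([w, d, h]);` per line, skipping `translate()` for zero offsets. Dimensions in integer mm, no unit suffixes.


// leg_h = 449 - 24 = 425
translate([278, 367, 425]) cube([477, 458, 24]);
translate([278, 367, 0]) cube([40, 40, 425]);
translate([715, 367, 0]) cube([40, 40, 425]);
translate([278, 785, 0]) cube([40, 40, 425]);
translate([715, 785, 0]) cube([40, 40, 425]);
translate([278, 800, 449]) cube([477, 25, 503]);


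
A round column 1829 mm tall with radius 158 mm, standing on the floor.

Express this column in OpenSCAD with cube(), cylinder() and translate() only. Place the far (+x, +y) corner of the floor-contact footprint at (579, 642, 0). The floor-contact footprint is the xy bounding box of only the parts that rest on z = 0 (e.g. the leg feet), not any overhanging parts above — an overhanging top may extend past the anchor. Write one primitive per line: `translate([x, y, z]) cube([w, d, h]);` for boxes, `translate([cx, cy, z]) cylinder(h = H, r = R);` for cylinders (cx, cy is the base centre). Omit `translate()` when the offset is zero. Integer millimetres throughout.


translate([421, 484, 0]) cylinder(h = 1829, r = 158);


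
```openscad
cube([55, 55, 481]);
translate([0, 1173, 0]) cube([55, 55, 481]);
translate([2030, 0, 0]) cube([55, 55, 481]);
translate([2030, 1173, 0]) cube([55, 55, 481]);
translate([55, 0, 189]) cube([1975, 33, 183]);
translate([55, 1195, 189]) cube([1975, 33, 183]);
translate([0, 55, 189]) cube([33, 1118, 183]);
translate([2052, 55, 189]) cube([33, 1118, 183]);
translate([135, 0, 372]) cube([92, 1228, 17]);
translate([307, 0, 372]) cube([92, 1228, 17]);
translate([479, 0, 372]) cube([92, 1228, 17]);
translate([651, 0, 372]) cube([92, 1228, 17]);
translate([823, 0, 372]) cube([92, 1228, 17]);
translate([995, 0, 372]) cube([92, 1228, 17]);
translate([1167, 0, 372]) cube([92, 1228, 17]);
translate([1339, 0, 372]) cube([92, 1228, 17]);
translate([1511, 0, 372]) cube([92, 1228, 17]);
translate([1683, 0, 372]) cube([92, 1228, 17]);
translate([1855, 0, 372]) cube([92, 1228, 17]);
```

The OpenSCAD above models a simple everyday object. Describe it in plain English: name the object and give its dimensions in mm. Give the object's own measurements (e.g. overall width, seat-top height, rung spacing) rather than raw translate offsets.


A bed frame 2085 mm long (x) by 1228 mm wide (y). Four 55×55 mm corner posts, 481 mm tall, at the corners of the footprint. Four rails of 33 mm thickness and 183 mm height run between adjacent posts with their undersides at z = 189 mm, their outer faces flush with the outside of the frame (the two x-running rails run between the posts' inner faces; the two y-running rails run between the posts' inner faces). 11 slats, each 92 mm wide (x) and 17 mm thick, lie across the top of the two x-running rails, running the full 1228 mm width of the frame in y; along x they sit between the end posts with a 80 mm gap after the −x posts and between neighbouring slats, leaving 83 mm before the +x posts.


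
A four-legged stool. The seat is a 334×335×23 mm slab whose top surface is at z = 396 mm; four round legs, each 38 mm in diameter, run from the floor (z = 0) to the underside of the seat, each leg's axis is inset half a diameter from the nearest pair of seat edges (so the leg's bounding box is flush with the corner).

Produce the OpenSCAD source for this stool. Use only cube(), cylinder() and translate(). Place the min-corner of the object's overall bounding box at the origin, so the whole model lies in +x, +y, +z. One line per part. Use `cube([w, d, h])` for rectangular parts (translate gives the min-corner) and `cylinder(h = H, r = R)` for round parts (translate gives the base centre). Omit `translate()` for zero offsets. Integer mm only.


translate([0, 0, 373]) cube([334, 335, 23]);
translate([19, 19, 0]) cylinder(h = 373, r = 19);
translate([315, 19, 0]) cylinder(h = 373, r = 19);
translate([19, 316, 0]) cylinder(h = 373, r = 19);
translate([315, 316, 0]) cylinder(h = 373, r = 19);


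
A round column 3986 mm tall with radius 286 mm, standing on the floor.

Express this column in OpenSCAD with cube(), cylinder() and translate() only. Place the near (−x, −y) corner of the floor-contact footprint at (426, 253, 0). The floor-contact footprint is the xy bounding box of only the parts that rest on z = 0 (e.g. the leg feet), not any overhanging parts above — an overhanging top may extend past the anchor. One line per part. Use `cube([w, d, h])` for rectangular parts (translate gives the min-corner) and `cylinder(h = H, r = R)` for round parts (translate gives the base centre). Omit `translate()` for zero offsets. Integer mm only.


translate([712, 539, 0]) cylinder(h = 3986, r = 286);


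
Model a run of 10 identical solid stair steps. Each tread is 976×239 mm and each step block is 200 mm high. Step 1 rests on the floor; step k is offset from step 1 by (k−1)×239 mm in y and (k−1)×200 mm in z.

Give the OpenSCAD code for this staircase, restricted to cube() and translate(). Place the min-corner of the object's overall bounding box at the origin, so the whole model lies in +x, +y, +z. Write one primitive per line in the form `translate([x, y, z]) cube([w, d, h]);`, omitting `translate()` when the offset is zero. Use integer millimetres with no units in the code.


cube([976, 239, 200]);
translate([0, 239, 200]) cube([976, 239, 200]);
translate([0, 478, 400]) cube([976, 239, 200]);
translate([0, 717, 600]) cube([976, 239, 200]);
translate([0, 956, 800]) cube([976, 239, 200]);
translate([0, 1195, 1000]) cube([976, 239, 200]);
translate([0, 1434, 1200]) cube([976, 239, 200]);
translate([0, 1673, 1400]) cube([976, 239, 200]);
translate([0, 1912, 1600]) cube([976, 239, 200]);
translate([0, 2151, 1800]) cube([976, 239, 200]);


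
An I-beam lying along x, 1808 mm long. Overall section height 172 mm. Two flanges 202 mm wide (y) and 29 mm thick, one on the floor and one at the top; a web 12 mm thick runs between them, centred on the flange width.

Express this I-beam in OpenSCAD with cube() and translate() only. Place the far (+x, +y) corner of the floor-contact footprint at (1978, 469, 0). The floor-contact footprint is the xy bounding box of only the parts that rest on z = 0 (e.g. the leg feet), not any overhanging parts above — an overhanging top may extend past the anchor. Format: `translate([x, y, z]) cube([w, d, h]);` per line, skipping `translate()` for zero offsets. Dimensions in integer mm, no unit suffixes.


translate([170, 267, 0]) cube([1808, 202, 29]);
translate([170, 362, 29]) cube([1808, 12, 114]);
translate([170, 267, 143]) cube([1808, 202, 29]);


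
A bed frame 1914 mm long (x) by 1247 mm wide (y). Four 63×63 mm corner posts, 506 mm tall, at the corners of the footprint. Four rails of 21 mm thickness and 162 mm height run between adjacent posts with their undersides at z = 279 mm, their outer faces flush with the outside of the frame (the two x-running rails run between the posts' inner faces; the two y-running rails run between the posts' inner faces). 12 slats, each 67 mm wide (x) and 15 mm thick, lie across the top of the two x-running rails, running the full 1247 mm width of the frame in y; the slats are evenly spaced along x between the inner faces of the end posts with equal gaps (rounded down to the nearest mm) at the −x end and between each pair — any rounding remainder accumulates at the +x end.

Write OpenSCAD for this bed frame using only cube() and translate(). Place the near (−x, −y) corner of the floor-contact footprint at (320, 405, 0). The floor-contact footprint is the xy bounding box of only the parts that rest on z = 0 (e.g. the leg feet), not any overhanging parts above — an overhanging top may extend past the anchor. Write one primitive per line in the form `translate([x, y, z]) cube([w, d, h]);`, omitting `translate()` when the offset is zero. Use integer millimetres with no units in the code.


// slat z = rail_z + rail_h = 279 + 162 = 441
// slat gap = ⌊(1788 − 12·67) / 13⌋ = 75
translate([320, 405, 0]) cube([63, 63, 506]);
translate([320, 1589, 0]) cube([63, 63, 506]);
translate([2171, 405, 0]) cube([63, 63, 506]);
translate([2171, 1589, 0]) cube([63, 63, 506]);
translate([383, 405, 279]) cube([1788, 21, 162]);
translate([383, 1631, 279]) cube([1788, 21, 162]);
translate([320, 468, 279]) cube([21, 1121, 162]);
translate([2213, 468, 279]) cube([21, 1121, 162]);
translate([458, 405, 441]) cube([67, 1247, 15]);
translate([600, 405, 441]) cube([67, 1247, 15]);
translate([742, 405, 441]) cube([67, 1247, 15]);
translate([884, 405, 441]) cube([67, 1247, 15]);
translate([1026, 405, 441]) cube([67, 1247, 15]);
translate([1168, 405, 441]) cube([67, 1247, 15]);
translate([1310, 405, 441]) cube([67, 1247, 15]);
translate([1452, 405, 441]) cube([67, 1247, 15]);
translate([1594, 405, 441]) cube([67, 1247, 15]);
translate([1736, 405, 441]) cube([67, 1247, 15]);
translate([1878, 405, 441]) cube([67, 1247, 15]);
translate([2020, 405, 441]) cube([67, 1247, 15]);


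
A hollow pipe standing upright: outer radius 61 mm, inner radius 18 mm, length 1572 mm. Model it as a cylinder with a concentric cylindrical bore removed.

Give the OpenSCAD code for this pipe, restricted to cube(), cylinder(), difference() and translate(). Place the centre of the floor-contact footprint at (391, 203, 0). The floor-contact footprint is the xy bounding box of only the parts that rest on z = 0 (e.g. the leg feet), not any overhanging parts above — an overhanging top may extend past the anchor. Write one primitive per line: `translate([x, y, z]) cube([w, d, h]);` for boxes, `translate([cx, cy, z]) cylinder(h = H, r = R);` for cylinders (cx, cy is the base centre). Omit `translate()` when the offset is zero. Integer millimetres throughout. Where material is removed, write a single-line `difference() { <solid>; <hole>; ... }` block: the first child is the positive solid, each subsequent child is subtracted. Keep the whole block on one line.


difference() { translate([391, 203, 0]) cylinder(h = 1572, r = 61); translate([391, 203, 0]) cylinder(h = 1572, r = 18); }


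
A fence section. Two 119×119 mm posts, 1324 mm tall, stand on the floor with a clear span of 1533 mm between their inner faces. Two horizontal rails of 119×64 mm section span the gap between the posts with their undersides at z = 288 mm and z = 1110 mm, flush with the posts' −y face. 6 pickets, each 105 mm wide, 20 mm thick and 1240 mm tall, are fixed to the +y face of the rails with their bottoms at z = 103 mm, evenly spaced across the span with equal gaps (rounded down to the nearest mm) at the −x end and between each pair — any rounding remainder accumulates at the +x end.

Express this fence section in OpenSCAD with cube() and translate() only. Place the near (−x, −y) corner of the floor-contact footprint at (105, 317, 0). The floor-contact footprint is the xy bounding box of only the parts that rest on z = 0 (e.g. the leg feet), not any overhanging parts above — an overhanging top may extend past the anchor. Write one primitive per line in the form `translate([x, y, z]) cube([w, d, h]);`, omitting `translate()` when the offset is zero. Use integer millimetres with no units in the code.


translate([105, 317, 0]) cube([119, 119, 1324]);
translate([1757, 317, 0]) cube([119, 119, 1324]);
translate([224, 317, 288]) cube([1533, 119, 64]);
translate([224, 317, 1110]) cube([1533, 119, 64]);
translate([353, 436, 103]) cube([105, 20, 1240]);
translate([587, 436, 103]) cube([105, 20, 1240]);
translate([821, 436, 103]) cube([105, 20, 1240]);
translate([1055, 436, 103]) cube([105, 20, 1240]);
translate([1289, 436, 103]) cube([105, 20, 1240]);
translate([1523, 436, 103]) cube([105, 20, 1240]);


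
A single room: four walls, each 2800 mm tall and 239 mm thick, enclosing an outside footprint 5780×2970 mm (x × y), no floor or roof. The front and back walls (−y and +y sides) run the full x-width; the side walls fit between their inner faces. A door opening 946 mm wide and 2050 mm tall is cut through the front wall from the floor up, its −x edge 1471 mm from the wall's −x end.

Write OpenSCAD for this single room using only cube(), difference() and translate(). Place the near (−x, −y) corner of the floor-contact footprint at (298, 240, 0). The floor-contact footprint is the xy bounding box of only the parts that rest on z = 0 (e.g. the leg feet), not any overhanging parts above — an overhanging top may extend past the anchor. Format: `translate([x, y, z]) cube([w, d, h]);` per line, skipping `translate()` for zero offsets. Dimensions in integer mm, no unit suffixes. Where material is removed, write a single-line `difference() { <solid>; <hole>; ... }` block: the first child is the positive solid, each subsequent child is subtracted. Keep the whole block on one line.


difference() { translate([298, 240, 0]) cube([5780, 239, 2800]); translate([1769, 240, 0]) cube([946, 239, 2050]); }
translate([298, 2971, 0]) cube([5780, 239, 2800]);
translate([298, 479, 0]) cube([239, 2492, 2800]);
translate([5839, 479, 0]) cube([239, 2492, 2800]);
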